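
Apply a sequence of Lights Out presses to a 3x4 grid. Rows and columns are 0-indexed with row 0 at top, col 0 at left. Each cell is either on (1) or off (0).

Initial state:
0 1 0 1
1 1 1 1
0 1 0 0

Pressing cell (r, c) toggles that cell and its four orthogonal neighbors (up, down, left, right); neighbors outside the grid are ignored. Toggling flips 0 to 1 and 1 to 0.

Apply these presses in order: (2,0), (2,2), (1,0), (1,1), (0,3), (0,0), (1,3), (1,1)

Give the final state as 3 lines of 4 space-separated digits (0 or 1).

After press 1 at (2,0):
0 1 0 1
0 1 1 1
1 0 0 0

After press 2 at (2,2):
0 1 0 1
0 1 0 1
1 1 1 1

After press 3 at (1,0):
1 1 0 1
1 0 0 1
0 1 1 1

After press 4 at (1,1):
1 0 0 1
0 1 1 1
0 0 1 1

After press 5 at (0,3):
1 0 1 0
0 1 1 0
0 0 1 1

After press 6 at (0,0):
0 1 1 0
1 1 1 0
0 0 1 1

After press 7 at (1,3):
0 1 1 1
1 1 0 1
0 0 1 0

After press 8 at (1,1):
0 0 1 1
0 0 1 1
0 1 1 0

Answer: 0 0 1 1
0 0 1 1
0 1 1 0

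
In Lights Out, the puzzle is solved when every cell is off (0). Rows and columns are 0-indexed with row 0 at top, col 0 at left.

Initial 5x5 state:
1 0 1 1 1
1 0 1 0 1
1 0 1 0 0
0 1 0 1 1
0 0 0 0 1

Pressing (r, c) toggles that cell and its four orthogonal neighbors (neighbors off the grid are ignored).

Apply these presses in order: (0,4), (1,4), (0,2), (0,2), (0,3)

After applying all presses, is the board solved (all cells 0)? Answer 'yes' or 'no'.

After press 1 at (0,4):
1 0 1 0 0
1 0 1 0 0
1 0 1 0 0
0 1 0 1 1
0 0 0 0 1

After press 2 at (1,4):
1 0 1 0 1
1 0 1 1 1
1 0 1 0 1
0 1 0 1 1
0 0 0 0 1

After press 3 at (0,2):
1 1 0 1 1
1 0 0 1 1
1 0 1 0 1
0 1 0 1 1
0 0 0 0 1

After press 4 at (0,2):
1 0 1 0 1
1 0 1 1 1
1 0 1 0 1
0 1 0 1 1
0 0 0 0 1

After press 5 at (0,3):
1 0 0 1 0
1 0 1 0 1
1 0 1 0 1
0 1 0 1 1
0 0 0 0 1

Lights still on: 12

Answer: no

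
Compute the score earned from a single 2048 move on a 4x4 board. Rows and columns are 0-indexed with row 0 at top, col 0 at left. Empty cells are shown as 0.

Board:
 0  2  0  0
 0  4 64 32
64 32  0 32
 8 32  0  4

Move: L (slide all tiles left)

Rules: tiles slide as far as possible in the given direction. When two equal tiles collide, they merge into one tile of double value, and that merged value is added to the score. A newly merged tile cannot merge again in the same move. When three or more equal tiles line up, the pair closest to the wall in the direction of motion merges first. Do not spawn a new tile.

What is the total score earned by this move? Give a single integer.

Answer: 64

Derivation:
Slide left:
row 0: [0, 2, 0, 0] -> [2, 0, 0, 0]  score +0 (running 0)
row 1: [0, 4, 64, 32] -> [4, 64, 32, 0]  score +0 (running 0)
row 2: [64, 32, 0, 32] -> [64, 64, 0, 0]  score +64 (running 64)
row 3: [8, 32, 0, 4] -> [8, 32, 4, 0]  score +0 (running 64)
Board after move:
 2  0  0  0
 4 64 32  0
64 64  0  0
 8 32  4  0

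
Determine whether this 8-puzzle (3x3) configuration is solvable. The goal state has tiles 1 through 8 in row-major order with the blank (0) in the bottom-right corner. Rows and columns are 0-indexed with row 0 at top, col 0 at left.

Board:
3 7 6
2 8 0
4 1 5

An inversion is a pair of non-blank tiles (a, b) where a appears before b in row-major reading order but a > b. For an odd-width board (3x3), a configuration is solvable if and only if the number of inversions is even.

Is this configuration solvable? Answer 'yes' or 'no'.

Inversions (pairs i<j in row-major order where tile[i] > tile[j] > 0): 16
16 is even, so the puzzle is solvable.

Answer: yes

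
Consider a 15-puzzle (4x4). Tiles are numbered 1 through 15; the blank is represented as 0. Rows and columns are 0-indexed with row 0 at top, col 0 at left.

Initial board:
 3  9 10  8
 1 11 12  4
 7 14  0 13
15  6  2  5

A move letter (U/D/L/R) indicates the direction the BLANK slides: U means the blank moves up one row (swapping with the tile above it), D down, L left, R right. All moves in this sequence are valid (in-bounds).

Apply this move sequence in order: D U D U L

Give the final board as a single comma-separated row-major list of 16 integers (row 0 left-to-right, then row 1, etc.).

After move 1 (D):
 3  9 10  8
 1 11 12  4
 7 14  2 13
15  6  0  5

After move 2 (U):
 3  9 10  8
 1 11 12  4
 7 14  0 13
15  6  2  5

After move 3 (D):
 3  9 10  8
 1 11 12  4
 7 14  2 13
15  6  0  5

After move 4 (U):
 3  9 10  8
 1 11 12  4
 7 14  0 13
15  6  2  5

After move 5 (L):
 3  9 10  8
 1 11 12  4
 7  0 14 13
15  6  2  5

Answer: 3, 9, 10, 8, 1, 11, 12, 4, 7, 0, 14, 13, 15, 6, 2, 5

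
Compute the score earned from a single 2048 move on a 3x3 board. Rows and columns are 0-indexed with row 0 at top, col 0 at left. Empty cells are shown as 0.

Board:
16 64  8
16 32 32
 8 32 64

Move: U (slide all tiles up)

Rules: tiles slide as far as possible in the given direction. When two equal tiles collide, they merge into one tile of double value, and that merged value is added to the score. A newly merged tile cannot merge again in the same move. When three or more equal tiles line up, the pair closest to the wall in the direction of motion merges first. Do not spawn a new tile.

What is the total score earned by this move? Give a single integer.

Slide up:
col 0: [16, 16, 8] -> [32, 8, 0]  score +32 (running 32)
col 1: [64, 32, 32] -> [64, 64, 0]  score +64 (running 96)
col 2: [8, 32, 64] -> [8, 32, 64]  score +0 (running 96)
Board after move:
32 64  8
 8 64 32
 0  0 64

Answer: 96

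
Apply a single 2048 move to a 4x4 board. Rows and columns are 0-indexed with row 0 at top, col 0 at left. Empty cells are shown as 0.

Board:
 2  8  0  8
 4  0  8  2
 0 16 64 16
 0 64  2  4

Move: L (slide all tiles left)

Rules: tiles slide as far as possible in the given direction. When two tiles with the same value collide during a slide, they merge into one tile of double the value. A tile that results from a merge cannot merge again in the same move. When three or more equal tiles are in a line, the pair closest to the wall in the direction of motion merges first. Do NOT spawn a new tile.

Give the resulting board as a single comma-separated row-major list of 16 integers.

Slide left:
row 0: [2, 8, 0, 8] -> [2, 16, 0, 0]
row 1: [4, 0, 8, 2] -> [4, 8, 2, 0]
row 2: [0, 16, 64, 16] -> [16, 64, 16, 0]
row 3: [0, 64, 2, 4] -> [64, 2, 4, 0]

Answer: 2, 16, 0, 0, 4, 8, 2, 0, 16, 64, 16, 0, 64, 2, 4, 0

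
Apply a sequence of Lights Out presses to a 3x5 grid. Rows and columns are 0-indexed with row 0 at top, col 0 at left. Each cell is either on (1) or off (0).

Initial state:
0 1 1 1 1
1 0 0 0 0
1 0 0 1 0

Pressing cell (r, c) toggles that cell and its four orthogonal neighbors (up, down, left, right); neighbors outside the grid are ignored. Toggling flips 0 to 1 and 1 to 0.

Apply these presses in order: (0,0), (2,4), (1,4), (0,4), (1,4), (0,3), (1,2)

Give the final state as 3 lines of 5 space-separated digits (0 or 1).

After press 1 at (0,0):
1 0 1 1 1
0 0 0 0 0
1 0 0 1 0

After press 2 at (2,4):
1 0 1 1 1
0 0 0 0 1
1 0 0 0 1

After press 3 at (1,4):
1 0 1 1 0
0 0 0 1 0
1 0 0 0 0

After press 4 at (0,4):
1 0 1 0 1
0 0 0 1 1
1 0 0 0 0

After press 5 at (1,4):
1 0 1 0 0
0 0 0 0 0
1 0 0 0 1

After press 6 at (0,3):
1 0 0 1 1
0 0 0 1 0
1 0 0 0 1

After press 7 at (1,2):
1 0 1 1 1
0 1 1 0 0
1 0 1 0 1

Answer: 1 0 1 1 1
0 1 1 0 0
1 0 1 0 1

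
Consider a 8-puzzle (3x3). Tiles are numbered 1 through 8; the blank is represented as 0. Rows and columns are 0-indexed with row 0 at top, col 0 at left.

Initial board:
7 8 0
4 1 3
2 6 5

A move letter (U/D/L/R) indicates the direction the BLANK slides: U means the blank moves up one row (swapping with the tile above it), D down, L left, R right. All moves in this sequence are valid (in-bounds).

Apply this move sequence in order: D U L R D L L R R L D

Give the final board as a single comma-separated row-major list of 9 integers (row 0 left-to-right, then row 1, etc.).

Answer: 7, 8, 3, 4, 6, 1, 2, 0, 5

Derivation:
After move 1 (D):
7 8 3
4 1 0
2 6 5

After move 2 (U):
7 8 0
4 1 3
2 6 5

After move 3 (L):
7 0 8
4 1 3
2 6 5

After move 4 (R):
7 8 0
4 1 3
2 6 5

After move 5 (D):
7 8 3
4 1 0
2 6 5

After move 6 (L):
7 8 3
4 0 1
2 6 5

After move 7 (L):
7 8 3
0 4 1
2 6 5

After move 8 (R):
7 8 3
4 0 1
2 6 5

After move 9 (R):
7 8 3
4 1 0
2 6 5

After move 10 (L):
7 8 3
4 0 1
2 6 5

After move 11 (D):
7 8 3
4 6 1
2 0 5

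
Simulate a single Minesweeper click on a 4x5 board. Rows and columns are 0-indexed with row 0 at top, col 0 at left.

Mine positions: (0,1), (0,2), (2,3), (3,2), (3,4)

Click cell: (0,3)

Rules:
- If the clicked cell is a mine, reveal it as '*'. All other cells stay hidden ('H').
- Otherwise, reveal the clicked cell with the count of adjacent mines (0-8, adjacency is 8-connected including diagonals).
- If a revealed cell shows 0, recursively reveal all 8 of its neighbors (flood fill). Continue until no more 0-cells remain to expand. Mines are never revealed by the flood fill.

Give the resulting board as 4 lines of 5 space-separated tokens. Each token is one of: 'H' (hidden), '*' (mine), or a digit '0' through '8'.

H H H 1 H
H H H H H
H H H H H
H H H H H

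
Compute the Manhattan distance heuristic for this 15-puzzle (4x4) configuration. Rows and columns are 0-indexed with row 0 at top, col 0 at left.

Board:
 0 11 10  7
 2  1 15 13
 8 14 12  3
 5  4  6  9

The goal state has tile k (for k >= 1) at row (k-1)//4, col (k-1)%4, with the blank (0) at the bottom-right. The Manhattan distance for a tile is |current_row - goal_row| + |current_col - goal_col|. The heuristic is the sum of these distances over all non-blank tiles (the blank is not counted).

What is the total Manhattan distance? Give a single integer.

Answer: 42

Derivation:
Tile 11: at (0,1), goal (2,2), distance |0-2|+|1-2| = 3
Tile 10: at (0,2), goal (2,1), distance |0-2|+|2-1| = 3
Tile 7: at (0,3), goal (1,2), distance |0-1|+|3-2| = 2
Tile 2: at (1,0), goal (0,1), distance |1-0|+|0-1| = 2
Tile 1: at (1,1), goal (0,0), distance |1-0|+|1-0| = 2
Tile 15: at (1,2), goal (3,2), distance |1-3|+|2-2| = 2
Tile 13: at (1,3), goal (3,0), distance |1-3|+|3-0| = 5
Tile 8: at (2,0), goal (1,3), distance |2-1|+|0-3| = 4
Tile 14: at (2,1), goal (3,1), distance |2-3|+|1-1| = 1
Tile 12: at (2,2), goal (2,3), distance |2-2|+|2-3| = 1
Tile 3: at (2,3), goal (0,2), distance |2-0|+|3-2| = 3
Tile 5: at (3,0), goal (1,0), distance |3-1|+|0-0| = 2
Tile 4: at (3,1), goal (0,3), distance |3-0|+|1-3| = 5
Tile 6: at (3,2), goal (1,1), distance |3-1|+|2-1| = 3
Tile 9: at (3,3), goal (2,0), distance |3-2|+|3-0| = 4
Sum: 3 + 3 + 2 + 2 + 2 + 2 + 5 + 4 + 1 + 1 + 3 + 2 + 5 + 3 + 4 = 42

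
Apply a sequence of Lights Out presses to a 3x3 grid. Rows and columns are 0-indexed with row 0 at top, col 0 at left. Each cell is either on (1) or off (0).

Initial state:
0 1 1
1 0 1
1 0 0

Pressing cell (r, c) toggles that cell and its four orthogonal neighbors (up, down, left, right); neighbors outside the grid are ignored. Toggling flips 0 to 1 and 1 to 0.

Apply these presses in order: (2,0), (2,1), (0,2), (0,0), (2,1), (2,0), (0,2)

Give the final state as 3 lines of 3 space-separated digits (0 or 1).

After press 1 at (2,0):
0 1 1
0 0 1
0 1 0

After press 2 at (2,1):
0 1 1
0 1 1
1 0 1

After press 3 at (0,2):
0 0 0
0 1 0
1 0 1

After press 4 at (0,0):
1 1 0
1 1 0
1 0 1

After press 5 at (2,1):
1 1 0
1 0 0
0 1 0

After press 6 at (2,0):
1 1 0
0 0 0
1 0 0

After press 7 at (0,2):
1 0 1
0 0 1
1 0 0

Answer: 1 0 1
0 0 1
1 0 0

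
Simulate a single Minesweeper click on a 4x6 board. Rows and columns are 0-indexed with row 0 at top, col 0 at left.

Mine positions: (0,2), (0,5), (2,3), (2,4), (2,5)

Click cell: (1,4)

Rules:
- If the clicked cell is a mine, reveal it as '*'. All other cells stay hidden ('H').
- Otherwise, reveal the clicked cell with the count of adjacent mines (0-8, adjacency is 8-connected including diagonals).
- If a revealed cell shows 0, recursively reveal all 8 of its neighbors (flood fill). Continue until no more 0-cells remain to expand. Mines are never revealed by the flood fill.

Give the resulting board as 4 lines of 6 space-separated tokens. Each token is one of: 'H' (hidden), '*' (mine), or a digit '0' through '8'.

H H H H H H
H H H H 4 H
H H H H H H
H H H H H H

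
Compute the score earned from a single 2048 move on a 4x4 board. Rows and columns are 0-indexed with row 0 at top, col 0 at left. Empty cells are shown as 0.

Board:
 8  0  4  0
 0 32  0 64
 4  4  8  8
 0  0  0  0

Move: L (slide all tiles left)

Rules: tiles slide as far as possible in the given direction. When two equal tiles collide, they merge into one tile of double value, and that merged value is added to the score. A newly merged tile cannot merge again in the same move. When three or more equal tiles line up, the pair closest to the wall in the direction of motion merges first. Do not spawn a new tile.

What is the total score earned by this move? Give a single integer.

Answer: 24

Derivation:
Slide left:
row 0: [8, 0, 4, 0] -> [8, 4, 0, 0]  score +0 (running 0)
row 1: [0, 32, 0, 64] -> [32, 64, 0, 0]  score +0 (running 0)
row 2: [4, 4, 8, 8] -> [8, 16, 0, 0]  score +24 (running 24)
row 3: [0, 0, 0, 0] -> [0, 0, 0, 0]  score +0 (running 24)
Board after move:
 8  4  0  0
32 64  0  0
 8 16  0  0
 0  0  0  0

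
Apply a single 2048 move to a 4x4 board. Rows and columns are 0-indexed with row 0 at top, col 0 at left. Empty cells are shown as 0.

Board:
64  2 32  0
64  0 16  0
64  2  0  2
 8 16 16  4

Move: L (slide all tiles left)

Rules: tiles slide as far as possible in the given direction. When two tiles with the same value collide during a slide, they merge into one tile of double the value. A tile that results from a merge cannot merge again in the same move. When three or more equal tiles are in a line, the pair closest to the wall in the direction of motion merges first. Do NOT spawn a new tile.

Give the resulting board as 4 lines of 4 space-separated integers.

Answer: 64  2 32  0
64 16  0  0
64  4  0  0
 8 32  4  0

Derivation:
Slide left:
row 0: [64, 2, 32, 0] -> [64, 2, 32, 0]
row 1: [64, 0, 16, 0] -> [64, 16, 0, 0]
row 2: [64, 2, 0, 2] -> [64, 4, 0, 0]
row 3: [8, 16, 16, 4] -> [8, 32, 4, 0]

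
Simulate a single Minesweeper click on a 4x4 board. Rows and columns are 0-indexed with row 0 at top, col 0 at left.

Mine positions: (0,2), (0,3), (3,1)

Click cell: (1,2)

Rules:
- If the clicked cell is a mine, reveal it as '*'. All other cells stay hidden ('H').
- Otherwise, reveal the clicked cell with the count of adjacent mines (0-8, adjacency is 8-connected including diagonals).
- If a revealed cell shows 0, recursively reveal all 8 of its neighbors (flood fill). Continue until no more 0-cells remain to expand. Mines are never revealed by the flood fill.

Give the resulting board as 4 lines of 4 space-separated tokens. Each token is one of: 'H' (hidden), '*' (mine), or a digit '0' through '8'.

H H H H
H H 2 H
H H H H
H H H H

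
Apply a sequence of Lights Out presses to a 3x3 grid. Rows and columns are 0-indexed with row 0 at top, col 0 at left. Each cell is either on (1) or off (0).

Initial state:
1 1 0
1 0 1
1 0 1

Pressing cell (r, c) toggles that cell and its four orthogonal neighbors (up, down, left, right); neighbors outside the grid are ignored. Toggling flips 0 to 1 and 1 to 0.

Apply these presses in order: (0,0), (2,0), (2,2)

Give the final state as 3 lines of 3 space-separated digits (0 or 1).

After press 1 at (0,0):
0 0 0
0 0 1
1 0 1

After press 2 at (2,0):
0 0 0
1 0 1
0 1 1

After press 3 at (2,2):
0 0 0
1 0 0
0 0 0

Answer: 0 0 0
1 0 0
0 0 0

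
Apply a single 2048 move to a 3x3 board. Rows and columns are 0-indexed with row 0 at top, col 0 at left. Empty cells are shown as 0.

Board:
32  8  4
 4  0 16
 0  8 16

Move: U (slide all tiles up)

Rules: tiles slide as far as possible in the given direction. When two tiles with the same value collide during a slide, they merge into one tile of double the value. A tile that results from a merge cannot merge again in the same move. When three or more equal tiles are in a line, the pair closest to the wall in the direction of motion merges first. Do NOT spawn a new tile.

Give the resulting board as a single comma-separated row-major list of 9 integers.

Answer: 32, 16, 4, 4, 0, 32, 0, 0, 0

Derivation:
Slide up:
col 0: [32, 4, 0] -> [32, 4, 0]
col 1: [8, 0, 8] -> [16, 0, 0]
col 2: [4, 16, 16] -> [4, 32, 0]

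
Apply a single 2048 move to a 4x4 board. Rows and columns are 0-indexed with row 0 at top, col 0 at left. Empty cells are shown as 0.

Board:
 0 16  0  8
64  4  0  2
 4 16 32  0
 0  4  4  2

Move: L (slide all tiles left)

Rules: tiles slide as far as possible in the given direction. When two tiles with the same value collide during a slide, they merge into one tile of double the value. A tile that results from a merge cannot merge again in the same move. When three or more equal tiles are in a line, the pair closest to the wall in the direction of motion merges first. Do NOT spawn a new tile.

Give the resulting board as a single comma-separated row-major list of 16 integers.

Slide left:
row 0: [0, 16, 0, 8] -> [16, 8, 0, 0]
row 1: [64, 4, 0, 2] -> [64, 4, 2, 0]
row 2: [4, 16, 32, 0] -> [4, 16, 32, 0]
row 3: [0, 4, 4, 2] -> [8, 2, 0, 0]

Answer: 16, 8, 0, 0, 64, 4, 2, 0, 4, 16, 32, 0, 8, 2, 0, 0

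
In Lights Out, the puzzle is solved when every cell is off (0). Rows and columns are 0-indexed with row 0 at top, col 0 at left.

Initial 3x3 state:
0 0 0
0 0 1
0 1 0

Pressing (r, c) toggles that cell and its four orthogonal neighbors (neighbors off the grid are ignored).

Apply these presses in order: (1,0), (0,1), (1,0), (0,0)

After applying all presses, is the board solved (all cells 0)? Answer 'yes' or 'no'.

Answer: no

Derivation:
After press 1 at (1,0):
1 0 0
1 1 1
1 1 0

After press 2 at (0,1):
0 1 1
1 0 1
1 1 0

After press 3 at (1,0):
1 1 1
0 1 1
0 1 0

After press 4 at (0,0):
0 0 1
1 1 1
0 1 0

Lights still on: 5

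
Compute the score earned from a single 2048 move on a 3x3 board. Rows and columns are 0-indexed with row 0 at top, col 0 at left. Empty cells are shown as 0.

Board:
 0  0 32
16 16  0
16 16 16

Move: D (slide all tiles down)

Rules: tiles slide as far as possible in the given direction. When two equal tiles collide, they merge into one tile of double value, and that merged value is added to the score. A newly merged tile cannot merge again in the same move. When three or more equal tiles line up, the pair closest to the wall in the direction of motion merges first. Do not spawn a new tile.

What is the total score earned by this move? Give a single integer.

Slide down:
col 0: [0, 16, 16] -> [0, 0, 32]  score +32 (running 32)
col 1: [0, 16, 16] -> [0, 0, 32]  score +32 (running 64)
col 2: [32, 0, 16] -> [0, 32, 16]  score +0 (running 64)
Board after move:
 0  0  0
 0  0 32
32 32 16

Answer: 64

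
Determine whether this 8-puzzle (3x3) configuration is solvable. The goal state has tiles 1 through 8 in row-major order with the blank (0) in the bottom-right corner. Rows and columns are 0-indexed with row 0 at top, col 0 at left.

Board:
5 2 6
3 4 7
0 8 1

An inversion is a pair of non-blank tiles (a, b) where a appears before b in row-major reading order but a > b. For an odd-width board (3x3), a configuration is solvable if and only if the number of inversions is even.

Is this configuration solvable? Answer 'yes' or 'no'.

Answer: yes

Derivation:
Inversions (pairs i<j in row-major order where tile[i] > tile[j] > 0): 12
12 is even, so the puzzle is solvable.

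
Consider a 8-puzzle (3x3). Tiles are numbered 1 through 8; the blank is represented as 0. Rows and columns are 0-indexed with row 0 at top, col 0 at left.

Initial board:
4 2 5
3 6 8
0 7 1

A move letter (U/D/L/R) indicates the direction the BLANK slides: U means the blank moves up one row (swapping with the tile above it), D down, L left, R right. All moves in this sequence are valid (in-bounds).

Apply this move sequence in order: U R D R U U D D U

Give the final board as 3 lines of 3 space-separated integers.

Answer: 4 2 5
6 7 0
3 1 8

Derivation:
After move 1 (U):
4 2 5
0 6 8
3 7 1

After move 2 (R):
4 2 5
6 0 8
3 7 1

After move 3 (D):
4 2 5
6 7 8
3 0 1

After move 4 (R):
4 2 5
6 7 8
3 1 0

After move 5 (U):
4 2 5
6 7 0
3 1 8

After move 6 (U):
4 2 0
6 7 5
3 1 8

After move 7 (D):
4 2 5
6 7 0
3 1 8

After move 8 (D):
4 2 5
6 7 8
3 1 0

After move 9 (U):
4 2 5
6 7 0
3 1 8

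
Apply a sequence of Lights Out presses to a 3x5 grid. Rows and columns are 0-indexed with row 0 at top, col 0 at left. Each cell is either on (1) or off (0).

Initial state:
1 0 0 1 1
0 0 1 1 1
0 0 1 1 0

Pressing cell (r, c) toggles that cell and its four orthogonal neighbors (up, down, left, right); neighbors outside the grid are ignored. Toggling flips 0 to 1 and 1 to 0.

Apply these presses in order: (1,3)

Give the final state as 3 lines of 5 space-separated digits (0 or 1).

After press 1 at (1,3):
1 0 0 0 1
0 0 0 0 0
0 0 1 0 0

Answer: 1 0 0 0 1
0 0 0 0 0
0 0 1 0 0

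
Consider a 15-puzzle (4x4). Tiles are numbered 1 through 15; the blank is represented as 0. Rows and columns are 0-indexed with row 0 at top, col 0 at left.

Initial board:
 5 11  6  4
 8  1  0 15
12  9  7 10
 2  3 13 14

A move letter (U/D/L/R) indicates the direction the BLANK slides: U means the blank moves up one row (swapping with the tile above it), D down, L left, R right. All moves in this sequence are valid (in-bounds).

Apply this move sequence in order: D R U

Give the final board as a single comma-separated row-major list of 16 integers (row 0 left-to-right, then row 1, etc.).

Answer: 5, 11, 6, 4, 8, 1, 7, 0, 12, 9, 10, 15, 2, 3, 13, 14

Derivation:
After move 1 (D):
 5 11  6  4
 8  1  7 15
12  9  0 10
 2  3 13 14

After move 2 (R):
 5 11  6  4
 8  1  7 15
12  9 10  0
 2  3 13 14

After move 3 (U):
 5 11  6  4
 8  1  7  0
12  9 10 15
 2  3 13 14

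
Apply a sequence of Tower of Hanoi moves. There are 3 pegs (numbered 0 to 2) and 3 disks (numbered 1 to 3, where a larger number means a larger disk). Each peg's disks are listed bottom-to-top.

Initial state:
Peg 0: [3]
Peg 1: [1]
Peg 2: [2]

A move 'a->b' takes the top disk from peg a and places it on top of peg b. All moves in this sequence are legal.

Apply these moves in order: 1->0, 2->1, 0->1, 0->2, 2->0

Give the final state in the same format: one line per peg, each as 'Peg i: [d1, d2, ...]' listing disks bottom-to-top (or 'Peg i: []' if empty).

After move 1 (1->0):
Peg 0: [3, 1]
Peg 1: []
Peg 2: [2]

After move 2 (2->1):
Peg 0: [3, 1]
Peg 1: [2]
Peg 2: []

After move 3 (0->1):
Peg 0: [3]
Peg 1: [2, 1]
Peg 2: []

After move 4 (0->2):
Peg 0: []
Peg 1: [2, 1]
Peg 2: [3]

After move 5 (2->0):
Peg 0: [3]
Peg 1: [2, 1]
Peg 2: []

Answer: Peg 0: [3]
Peg 1: [2, 1]
Peg 2: []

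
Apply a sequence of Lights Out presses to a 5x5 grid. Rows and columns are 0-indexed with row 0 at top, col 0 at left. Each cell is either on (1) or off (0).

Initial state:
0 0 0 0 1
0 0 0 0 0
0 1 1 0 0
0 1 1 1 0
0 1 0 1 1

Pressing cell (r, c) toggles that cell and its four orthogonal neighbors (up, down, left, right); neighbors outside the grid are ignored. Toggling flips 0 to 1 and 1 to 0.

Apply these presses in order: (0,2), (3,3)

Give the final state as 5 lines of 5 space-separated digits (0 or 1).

After press 1 at (0,2):
0 1 1 1 1
0 0 1 0 0
0 1 1 0 0
0 1 1 1 0
0 1 0 1 1

After press 2 at (3,3):
0 1 1 1 1
0 0 1 0 0
0 1 1 1 0
0 1 0 0 1
0 1 0 0 1

Answer: 0 1 1 1 1
0 0 1 0 0
0 1 1 1 0
0 1 0 0 1
0 1 0 0 1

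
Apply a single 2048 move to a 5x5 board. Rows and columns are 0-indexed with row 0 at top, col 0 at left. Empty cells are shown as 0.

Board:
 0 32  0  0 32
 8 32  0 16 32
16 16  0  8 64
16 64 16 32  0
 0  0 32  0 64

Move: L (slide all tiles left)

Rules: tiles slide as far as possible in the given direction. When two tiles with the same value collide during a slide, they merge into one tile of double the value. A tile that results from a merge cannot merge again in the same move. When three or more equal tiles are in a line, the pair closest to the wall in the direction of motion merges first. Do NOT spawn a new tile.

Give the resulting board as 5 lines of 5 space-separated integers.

Slide left:
row 0: [0, 32, 0, 0, 32] -> [64, 0, 0, 0, 0]
row 1: [8, 32, 0, 16, 32] -> [8, 32, 16, 32, 0]
row 2: [16, 16, 0, 8, 64] -> [32, 8, 64, 0, 0]
row 3: [16, 64, 16, 32, 0] -> [16, 64, 16, 32, 0]
row 4: [0, 0, 32, 0, 64] -> [32, 64, 0, 0, 0]

Answer: 64  0  0  0  0
 8 32 16 32  0
32  8 64  0  0
16 64 16 32  0
32 64  0  0  0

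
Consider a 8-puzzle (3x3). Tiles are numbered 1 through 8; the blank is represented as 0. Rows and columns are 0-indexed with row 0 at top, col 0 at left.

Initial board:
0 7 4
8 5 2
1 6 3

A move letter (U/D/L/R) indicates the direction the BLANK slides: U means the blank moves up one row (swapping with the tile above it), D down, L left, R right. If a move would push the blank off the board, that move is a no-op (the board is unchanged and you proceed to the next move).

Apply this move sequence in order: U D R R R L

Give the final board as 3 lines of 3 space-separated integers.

After move 1 (U):
0 7 4
8 5 2
1 6 3

After move 2 (D):
8 7 4
0 5 2
1 6 3

After move 3 (R):
8 7 4
5 0 2
1 6 3

After move 4 (R):
8 7 4
5 2 0
1 6 3

After move 5 (R):
8 7 4
5 2 0
1 6 3

After move 6 (L):
8 7 4
5 0 2
1 6 3

Answer: 8 7 4
5 0 2
1 6 3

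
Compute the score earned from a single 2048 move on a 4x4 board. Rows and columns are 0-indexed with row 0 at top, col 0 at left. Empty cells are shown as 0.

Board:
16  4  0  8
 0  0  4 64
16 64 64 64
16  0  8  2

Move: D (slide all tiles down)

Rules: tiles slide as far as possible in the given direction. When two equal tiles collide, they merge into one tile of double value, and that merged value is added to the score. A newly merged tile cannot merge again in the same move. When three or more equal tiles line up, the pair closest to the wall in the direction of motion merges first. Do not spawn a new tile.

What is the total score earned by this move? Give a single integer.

Answer: 160

Derivation:
Slide down:
col 0: [16, 0, 16, 16] -> [0, 0, 16, 32]  score +32 (running 32)
col 1: [4, 0, 64, 0] -> [0, 0, 4, 64]  score +0 (running 32)
col 2: [0, 4, 64, 8] -> [0, 4, 64, 8]  score +0 (running 32)
col 3: [8, 64, 64, 2] -> [0, 8, 128, 2]  score +128 (running 160)
Board after move:
  0   0   0   0
  0   0   4   8
 16   4  64 128
 32  64   8   2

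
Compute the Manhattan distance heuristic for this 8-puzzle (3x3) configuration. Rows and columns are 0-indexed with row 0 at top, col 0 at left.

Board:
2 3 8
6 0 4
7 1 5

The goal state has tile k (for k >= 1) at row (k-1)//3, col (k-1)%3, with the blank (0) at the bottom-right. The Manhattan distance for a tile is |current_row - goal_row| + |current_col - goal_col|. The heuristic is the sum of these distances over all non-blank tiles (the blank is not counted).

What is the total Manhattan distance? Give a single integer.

Tile 2: at (0,0), goal (0,1), distance |0-0|+|0-1| = 1
Tile 3: at (0,1), goal (0,2), distance |0-0|+|1-2| = 1
Tile 8: at (0,2), goal (2,1), distance |0-2|+|2-1| = 3
Tile 6: at (1,0), goal (1,2), distance |1-1|+|0-2| = 2
Tile 4: at (1,2), goal (1,0), distance |1-1|+|2-0| = 2
Tile 7: at (2,0), goal (2,0), distance |2-2|+|0-0| = 0
Tile 1: at (2,1), goal (0,0), distance |2-0|+|1-0| = 3
Tile 5: at (2,2), goal (1,1), distance |2-1|+|2-1| = 2
Sum: 1 + 1 + 3 + 2 + 2 + 0 + 3 + 2 = 14

Answer: 14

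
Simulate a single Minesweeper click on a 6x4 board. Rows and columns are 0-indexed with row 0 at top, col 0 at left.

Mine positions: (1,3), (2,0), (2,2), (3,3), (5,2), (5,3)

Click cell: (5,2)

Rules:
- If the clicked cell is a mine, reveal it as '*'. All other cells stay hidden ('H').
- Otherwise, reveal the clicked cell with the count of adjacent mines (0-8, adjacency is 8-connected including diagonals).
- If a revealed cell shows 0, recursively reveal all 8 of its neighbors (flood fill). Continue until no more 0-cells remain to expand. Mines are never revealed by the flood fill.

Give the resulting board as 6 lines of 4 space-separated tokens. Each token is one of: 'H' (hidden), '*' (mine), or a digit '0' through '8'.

H H H H
H H H H
H H H H
H H H H
H H H H
H H * H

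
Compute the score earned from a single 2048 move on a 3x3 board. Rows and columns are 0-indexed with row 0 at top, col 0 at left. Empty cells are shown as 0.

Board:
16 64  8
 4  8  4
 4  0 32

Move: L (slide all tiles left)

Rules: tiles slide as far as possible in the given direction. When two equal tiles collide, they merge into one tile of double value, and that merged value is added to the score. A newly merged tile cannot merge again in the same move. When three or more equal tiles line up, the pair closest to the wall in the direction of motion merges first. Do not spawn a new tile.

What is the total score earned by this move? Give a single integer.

Answer: 0

Derivation:
Slide left:
row 0: [16, 64, 8] -> [16, 64, 8]  score +0 (running 0)
row 1: [4, 8, 4] -> [4, 8, 4]  score +0 (running 0)
row 2: [4, 0, 32] -> [4, 32, 0]  score +0 (running 0)
Board after move:
16 64  8
 4  8  4
 4 32  0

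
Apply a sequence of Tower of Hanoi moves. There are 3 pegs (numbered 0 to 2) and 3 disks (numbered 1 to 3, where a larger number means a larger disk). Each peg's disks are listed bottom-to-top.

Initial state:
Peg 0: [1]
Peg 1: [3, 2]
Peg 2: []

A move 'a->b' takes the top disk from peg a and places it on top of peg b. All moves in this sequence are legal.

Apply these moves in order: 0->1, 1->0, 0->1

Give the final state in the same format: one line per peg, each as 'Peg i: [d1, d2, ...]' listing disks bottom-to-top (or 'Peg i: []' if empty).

After move 1 (0->1):
Peg 0: []
Peg 1: [3, 2, 1]
Peg 2: []

After move 2 (1->0):
Peg 0: [1]
Peg 1: [3, 2]
Peg 2: []

After move 3 (0->1):
Peg 0: []
Peg 1: [3, 2, 1]
Peg 2: []

Answer: Peg 0: []
Peg 1: [3, 2, 1]
Peg 2: []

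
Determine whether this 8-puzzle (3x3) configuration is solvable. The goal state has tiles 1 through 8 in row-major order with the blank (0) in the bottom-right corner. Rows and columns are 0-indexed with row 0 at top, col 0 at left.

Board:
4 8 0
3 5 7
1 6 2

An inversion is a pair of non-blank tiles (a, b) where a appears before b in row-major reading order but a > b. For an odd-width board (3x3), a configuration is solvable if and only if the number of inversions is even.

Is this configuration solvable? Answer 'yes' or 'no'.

Inversions (pairs i<j in row-major order where tile[i] > tile[j] > 0): 17
17 is odd, so the puzzle is not solvable.

Answer: no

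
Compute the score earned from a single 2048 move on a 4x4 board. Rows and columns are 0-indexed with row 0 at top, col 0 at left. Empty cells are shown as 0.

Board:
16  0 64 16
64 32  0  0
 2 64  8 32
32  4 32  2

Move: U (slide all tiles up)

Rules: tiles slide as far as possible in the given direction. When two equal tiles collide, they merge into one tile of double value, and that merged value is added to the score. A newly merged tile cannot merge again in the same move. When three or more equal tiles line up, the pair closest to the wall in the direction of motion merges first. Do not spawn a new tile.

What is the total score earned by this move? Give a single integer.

Answer: 0

Derivation:
Slide up:
col 0: [16, 64, 2, 32] -> [16, 64, 2, 32]  score +0 (running 0)
col 1: [0, 32, 64, 4] -> [32, 64, 4, 0]  score +0 (running 0)
col 2: [64, 0, 8, 32] -> [64, 8, 32, 0]  score +0 (running 0)
col 3: [16, 0, 32, 2] -> [16, 32, 2, 0]  score +0 (running 0)
Board after move:
16 32 64 16
64 64  8 32
 2  4 32  2
32  0  0  0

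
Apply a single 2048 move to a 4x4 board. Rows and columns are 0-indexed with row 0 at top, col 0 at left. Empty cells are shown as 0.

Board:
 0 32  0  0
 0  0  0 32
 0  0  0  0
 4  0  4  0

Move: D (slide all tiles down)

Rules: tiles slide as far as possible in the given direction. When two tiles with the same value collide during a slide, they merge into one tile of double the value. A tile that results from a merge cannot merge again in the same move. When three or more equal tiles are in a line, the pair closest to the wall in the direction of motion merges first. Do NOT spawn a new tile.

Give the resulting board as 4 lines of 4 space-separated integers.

Slide down:
col 0: [0, 0, 0, 4] -> [0, 0, 0, 4]
col 1: [32, 0, 0, 0] -> [0, 0, 0, 32]
col 2: [0, 0, 0, 4] -> [0, 0, 0, 4]
col 3: [0, 32, 0, 0] -> [0, 0, 0, 32]

Answer:  0  0  0  0
 0  0  0  0
 0  0  0  0
 4 32  4 32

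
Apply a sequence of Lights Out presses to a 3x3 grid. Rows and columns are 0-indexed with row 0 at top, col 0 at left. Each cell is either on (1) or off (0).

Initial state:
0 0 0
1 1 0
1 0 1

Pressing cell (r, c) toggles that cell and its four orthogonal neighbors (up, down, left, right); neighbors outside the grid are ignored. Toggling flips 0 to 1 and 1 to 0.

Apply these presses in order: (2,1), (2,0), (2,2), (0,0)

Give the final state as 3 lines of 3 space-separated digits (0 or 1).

Answer: 1 1 0
1 0 1
1 1 1

Derivation:
After press 1 at (2,1):
0 0 0
1 0 0
0 1 0

After press 2 at (2,0):
0 0 0
0 0 0
1 0 0

After press 3 at (2,2):
0 0 0
0 0 1
1 1 1

After press 4 at (0,0):
1 1 0
1 0 1
1 1 1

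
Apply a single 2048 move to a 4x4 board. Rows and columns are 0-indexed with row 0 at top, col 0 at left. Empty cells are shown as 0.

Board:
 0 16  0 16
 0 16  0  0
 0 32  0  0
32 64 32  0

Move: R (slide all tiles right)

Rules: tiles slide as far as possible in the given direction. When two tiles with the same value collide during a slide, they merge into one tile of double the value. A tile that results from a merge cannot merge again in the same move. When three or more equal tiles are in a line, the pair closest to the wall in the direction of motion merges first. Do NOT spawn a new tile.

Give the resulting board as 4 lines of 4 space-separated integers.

Slide right:
row 0: [0, 16, 0, 16] -> [0, 0, 0, 32]
row 1: [0, 16, 0, 0] -> [0, 0, 0, 16]
row 2: [0, 32, 0, 0] -> [0, 0, 0, 32]
row 3: [32, 64, 32, 0] -> [0, 32, 64, 32]

Answer:  0  0  0 32
 0  0  0 16
 0  0  0 32
 0 32 64 32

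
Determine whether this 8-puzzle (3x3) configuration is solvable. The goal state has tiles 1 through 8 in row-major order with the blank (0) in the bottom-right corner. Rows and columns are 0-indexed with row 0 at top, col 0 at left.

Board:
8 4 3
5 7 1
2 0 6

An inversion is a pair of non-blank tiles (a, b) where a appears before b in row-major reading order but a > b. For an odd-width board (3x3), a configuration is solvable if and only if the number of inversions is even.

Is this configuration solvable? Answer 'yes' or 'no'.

Inversions (pairs i<j in row-major order where tile[i] > tile[j] > 0): 17
17 is odd, so the puzzle is not solvable.

Answer: no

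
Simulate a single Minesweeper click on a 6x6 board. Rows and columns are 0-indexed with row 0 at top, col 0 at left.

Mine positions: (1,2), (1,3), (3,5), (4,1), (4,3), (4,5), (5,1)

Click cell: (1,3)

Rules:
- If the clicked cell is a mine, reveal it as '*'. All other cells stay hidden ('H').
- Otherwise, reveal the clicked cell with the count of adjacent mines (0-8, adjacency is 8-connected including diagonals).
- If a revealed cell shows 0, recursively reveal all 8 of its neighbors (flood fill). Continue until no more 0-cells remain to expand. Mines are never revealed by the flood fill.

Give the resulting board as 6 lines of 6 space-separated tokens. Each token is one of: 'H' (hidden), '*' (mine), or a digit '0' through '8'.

H H H H H H
H H H * H H
H H H H H H
H H H H H H
H H H H H H
H H H H H H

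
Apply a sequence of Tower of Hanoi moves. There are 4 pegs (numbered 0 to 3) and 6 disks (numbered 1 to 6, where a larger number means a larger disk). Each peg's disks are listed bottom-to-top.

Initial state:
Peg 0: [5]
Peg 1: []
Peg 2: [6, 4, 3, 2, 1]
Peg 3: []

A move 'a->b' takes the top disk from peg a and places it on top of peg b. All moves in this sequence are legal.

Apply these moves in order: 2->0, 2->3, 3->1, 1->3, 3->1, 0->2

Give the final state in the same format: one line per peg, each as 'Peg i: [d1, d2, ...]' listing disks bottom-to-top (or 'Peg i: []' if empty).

After move 1 (2->0):
Peg 0: [5, 1]
Peg 1: []
Peg 2: [6, 4, 3, 2]
Peg 3: []

After move 2 (2->3):
Peg 0: [5, 1]
Peg 1: []
Peg 2: [6, 4, 3]
Peg 3: [2]

After move 3 (3->1):
Peg 0: [5, 1]
Peg 1: [2]
Peg 2: [6, 4, 3]
Peg 3: []

After move 4 (1->3):
Peg 0: [5, 1]
Peg 1: []
Peg 2: [6, 4, 3]
Peg 3: [2]

After move 5 (3->1):
Peg 0: [5, 1]
Peg 1: [2]
Peg 2: [6, 4, 3]
Peg 3: []

After move 6 (0->2):
Peg 0: [5]
Peg 1: [2]
Peg 2: [6, 4, 3, 1]
Peg 3: []

Answer: Peg 0: [5]
Peg 1: [2]
Peg 2: [6, 4, 3, 1]
Peg 3: []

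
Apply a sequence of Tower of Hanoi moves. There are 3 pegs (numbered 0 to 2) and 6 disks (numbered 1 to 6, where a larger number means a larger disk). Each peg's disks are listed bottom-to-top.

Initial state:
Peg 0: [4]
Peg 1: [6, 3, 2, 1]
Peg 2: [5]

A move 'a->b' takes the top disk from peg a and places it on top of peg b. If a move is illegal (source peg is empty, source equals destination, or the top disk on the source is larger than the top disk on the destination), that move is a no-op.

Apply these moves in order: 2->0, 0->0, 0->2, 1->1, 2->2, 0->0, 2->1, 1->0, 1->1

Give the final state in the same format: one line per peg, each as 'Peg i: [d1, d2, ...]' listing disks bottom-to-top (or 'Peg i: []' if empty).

After move 1 (2->0):
Peg 0: [4]
Peg 1: [6, 3, 2, 1]
Peg 2: [5]

After move 2 (0->0):
Peg 0: [4]
Peg 1: [6, 3, 2, 1]
Peg 2: [5]

After move 3 (0->2):
Peg 0: []
Peg 1: [6, 3, 2, 1]
Peg 2: [5, 4]

After move 4 (1->1):
Peg 0: []
Peg 1: [6, 3, 2, 1]
Peg 2: [5, 4]

After move 5 (2->2):
Peg 0: []
Peg 1: [6, 3, 2, 1]
Peg 2: [5, 4]

After move 6 (0->0):
Peg 0: []
Peg 1: [6, 3, 2, 1]
Peg 2: [5, 4]

After move 7 (2->1):
Peg 0: []
Peg 1: [6, 3, 2, 1]
Peg 2: [5, 4]

After move 8 (1->0):
Peg 0: [1]
Peg 1: [6, 3, 2]
Peg 2: [5, 4]

After move 9 (1->1):
Peg 0: [1]
Peg 1: [6, 3, 2]
Peg 2: [5, 4]

Answer: Peg 0: [1]
Peg 1: [6, 3, 2]
Peg 2: [5, 4]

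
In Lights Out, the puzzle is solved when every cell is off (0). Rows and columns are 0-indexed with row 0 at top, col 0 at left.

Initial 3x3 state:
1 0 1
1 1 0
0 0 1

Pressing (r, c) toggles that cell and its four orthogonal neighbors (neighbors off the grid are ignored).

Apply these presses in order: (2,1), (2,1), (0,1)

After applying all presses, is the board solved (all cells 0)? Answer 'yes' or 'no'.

After press 1 at (2,1):
1 0 1
1 0 0
1 1 0

After press 2 at (2,1):
1 0 1
1 1 0
0 0 1

After press 3 at (0,1):
0 1 0
1 0 0
0 0 1

Lights still on: 3

Answer: no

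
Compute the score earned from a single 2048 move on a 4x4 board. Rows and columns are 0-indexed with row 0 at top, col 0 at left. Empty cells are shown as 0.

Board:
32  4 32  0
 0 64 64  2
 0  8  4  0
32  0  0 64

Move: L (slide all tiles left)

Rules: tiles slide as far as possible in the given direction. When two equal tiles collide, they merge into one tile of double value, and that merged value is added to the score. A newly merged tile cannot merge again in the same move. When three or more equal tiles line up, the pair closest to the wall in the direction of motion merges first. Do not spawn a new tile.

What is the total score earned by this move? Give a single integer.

Answer: 128

Derivation:
Slide left:
row 0: [32, 4, 32, 0] -> [32, 4, 32, 0]  score +0 (running 0)
row 1: [0, 64, 64, 2] -> [128, 2, 0, 0]  score +128 (running 128)
row 2: [0, 8, 4, 0] -> [8, 4, 0, 0]  score +0 (running 128)
row 3: [32, 0, 0, 64] -> [32, 64, 0, 0]  score +0 (running 128)
Board after move:
 32   4  32   0
128   2   0   0
  8   4   0   0
 32  64   0   0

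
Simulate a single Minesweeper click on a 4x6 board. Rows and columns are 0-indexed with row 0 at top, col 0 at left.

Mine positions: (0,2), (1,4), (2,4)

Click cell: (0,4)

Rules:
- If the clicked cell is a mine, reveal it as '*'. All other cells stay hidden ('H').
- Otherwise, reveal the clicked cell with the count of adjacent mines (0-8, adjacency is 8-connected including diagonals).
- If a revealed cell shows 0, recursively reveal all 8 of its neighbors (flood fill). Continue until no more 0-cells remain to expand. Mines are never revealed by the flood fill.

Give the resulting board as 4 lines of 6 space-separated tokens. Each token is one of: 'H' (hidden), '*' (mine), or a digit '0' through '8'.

H H H H 1 H
H H H H H H
H H H H H H
H H H H H H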